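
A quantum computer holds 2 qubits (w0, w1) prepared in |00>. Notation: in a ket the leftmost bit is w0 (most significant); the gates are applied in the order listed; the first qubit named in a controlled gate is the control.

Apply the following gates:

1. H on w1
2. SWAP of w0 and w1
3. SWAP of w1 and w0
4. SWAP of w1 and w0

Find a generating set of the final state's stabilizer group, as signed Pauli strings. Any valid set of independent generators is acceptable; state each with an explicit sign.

The stabilizer group can be generated by +XI, +IZ, among other valid generating sets.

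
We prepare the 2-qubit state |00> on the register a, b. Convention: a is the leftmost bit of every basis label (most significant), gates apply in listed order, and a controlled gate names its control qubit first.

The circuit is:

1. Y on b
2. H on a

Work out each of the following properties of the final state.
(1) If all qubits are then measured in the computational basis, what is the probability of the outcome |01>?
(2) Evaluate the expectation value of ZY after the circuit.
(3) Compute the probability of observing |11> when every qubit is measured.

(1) A full measurement returns |01> with probability 1/2.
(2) The expectation value of ZY is 0.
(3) The probability of measuring |11> is 1/2.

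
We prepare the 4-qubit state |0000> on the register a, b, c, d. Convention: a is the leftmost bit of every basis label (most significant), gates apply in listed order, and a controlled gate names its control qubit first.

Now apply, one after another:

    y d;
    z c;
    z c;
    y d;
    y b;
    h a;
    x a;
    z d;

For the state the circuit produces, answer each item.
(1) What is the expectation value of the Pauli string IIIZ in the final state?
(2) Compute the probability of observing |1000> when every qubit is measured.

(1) In the final state, IIIZ has expectation 1.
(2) Outcome |1000> occurs with probability 0.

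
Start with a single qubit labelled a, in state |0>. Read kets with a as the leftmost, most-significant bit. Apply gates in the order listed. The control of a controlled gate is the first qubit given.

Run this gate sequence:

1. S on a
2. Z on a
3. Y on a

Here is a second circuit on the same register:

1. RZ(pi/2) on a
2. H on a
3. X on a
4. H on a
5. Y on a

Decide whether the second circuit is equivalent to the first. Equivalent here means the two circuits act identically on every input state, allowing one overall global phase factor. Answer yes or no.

Yes — the two circuits implement the same unitary up to a global phase.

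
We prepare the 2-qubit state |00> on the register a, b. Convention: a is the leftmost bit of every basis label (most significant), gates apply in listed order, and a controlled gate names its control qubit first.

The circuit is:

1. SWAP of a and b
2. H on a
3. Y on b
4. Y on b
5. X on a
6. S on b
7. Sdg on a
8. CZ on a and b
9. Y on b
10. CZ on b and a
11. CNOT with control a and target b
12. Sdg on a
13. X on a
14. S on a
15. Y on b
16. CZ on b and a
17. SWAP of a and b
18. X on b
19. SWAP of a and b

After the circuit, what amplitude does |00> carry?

The amplitude on |00> is sqrt(2)*I/2.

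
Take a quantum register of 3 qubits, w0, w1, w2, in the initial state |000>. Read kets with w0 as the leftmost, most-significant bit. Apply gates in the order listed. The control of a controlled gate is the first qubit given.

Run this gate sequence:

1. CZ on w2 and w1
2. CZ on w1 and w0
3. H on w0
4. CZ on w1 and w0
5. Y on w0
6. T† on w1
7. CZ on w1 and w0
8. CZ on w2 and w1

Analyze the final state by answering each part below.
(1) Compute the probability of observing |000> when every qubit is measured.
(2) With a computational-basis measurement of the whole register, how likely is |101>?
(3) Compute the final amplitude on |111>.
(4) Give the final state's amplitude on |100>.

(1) The probability of measuring |000> is 1/2.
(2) A full measurement returns |101> with probability 0.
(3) The amplitude on |111> is 0.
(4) The final state's coefficient on |100> equals sqrt(2)*I/2.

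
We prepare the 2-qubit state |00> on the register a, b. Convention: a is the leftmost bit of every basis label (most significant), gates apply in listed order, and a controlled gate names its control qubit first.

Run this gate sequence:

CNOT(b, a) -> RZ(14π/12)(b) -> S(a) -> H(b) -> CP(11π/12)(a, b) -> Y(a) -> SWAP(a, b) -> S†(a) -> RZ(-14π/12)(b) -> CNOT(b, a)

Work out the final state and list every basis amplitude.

After the circuit, the state carries amplitude 0 on |00>, sqrt(2)*exp(5*I*pi/6)/2 on |01>, 0 on |10>, -sqrt(2)*exp(I*pi/3)/2 on |11>.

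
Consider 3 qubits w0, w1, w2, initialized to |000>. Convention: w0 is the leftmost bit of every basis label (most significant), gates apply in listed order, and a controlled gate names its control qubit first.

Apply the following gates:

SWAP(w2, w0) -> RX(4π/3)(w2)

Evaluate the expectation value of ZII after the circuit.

In the final state, ZII has expectation 1.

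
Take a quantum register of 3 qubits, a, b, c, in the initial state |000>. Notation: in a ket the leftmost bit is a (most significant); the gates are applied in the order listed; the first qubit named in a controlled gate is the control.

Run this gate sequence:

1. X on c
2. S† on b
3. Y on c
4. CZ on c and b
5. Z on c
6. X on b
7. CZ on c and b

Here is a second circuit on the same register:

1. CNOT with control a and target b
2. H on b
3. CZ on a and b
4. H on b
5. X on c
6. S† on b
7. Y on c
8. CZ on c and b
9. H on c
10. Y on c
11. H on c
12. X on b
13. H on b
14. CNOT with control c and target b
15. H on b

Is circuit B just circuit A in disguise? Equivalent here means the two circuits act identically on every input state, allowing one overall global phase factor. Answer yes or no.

No, they are not equivalent — no single phase factor reconciles the two unitaries.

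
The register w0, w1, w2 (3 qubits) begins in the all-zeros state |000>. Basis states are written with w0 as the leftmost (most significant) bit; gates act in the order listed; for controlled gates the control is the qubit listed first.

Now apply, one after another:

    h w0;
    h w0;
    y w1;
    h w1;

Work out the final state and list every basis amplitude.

The resulting statevector has amplitude sqrt(2)*I/2 on |000>, -sqrt(2)*I/2 on |010>, and 0 on every other basis state.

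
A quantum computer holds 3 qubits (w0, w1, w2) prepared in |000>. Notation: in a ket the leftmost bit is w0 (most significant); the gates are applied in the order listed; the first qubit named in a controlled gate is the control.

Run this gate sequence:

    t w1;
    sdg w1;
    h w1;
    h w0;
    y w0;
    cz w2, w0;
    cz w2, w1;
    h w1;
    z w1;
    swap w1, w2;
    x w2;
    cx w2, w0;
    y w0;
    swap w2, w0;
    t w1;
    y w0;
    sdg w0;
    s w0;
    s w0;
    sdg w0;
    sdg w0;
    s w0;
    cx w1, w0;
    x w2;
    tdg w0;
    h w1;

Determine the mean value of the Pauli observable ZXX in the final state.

The expectation value of ZXX is 1. Key observation: gates 17-22 undo each other exactly, leaving only the rest of the circuit to track.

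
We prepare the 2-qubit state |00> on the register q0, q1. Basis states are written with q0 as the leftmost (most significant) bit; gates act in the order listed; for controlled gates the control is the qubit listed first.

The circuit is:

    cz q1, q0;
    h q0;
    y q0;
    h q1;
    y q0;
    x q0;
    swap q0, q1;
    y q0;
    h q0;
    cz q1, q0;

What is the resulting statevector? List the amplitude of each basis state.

After the circuit, the state carries amplitude 0 on |00>, 0 on |01>, -sqrt(2)*I/2 on |10>, sqrt(2)*I/2 on |11>.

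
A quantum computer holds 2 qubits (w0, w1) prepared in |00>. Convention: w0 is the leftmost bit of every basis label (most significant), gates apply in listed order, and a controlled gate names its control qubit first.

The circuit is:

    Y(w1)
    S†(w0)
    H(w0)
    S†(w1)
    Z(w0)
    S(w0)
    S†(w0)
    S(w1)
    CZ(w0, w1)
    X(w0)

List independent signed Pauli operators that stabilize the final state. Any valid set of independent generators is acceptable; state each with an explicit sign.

One valid set of independent stabilizer generators is +XI, -IZ (any independent generating set of the same group is equally correct).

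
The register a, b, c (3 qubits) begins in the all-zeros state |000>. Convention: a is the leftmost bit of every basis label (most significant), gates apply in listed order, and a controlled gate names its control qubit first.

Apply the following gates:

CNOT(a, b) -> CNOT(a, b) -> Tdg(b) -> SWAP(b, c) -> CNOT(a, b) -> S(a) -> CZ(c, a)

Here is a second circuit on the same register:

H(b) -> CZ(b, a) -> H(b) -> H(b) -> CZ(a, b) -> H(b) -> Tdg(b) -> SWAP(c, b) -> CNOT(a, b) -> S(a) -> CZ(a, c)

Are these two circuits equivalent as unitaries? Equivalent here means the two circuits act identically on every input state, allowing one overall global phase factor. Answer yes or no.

Yes: on every input state the two circuits agree up to one overall phase factor.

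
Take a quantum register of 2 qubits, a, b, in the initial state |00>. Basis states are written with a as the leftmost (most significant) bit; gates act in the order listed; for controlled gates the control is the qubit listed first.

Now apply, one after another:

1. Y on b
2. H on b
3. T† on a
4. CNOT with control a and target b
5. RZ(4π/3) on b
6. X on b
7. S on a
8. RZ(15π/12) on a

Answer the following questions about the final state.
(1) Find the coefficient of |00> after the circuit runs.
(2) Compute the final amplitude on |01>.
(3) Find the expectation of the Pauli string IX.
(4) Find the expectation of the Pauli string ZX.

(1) The amplitude on |00> is -sqrt(2)*exp(13*I*pi/24)/2.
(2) |01> carries amplitude -sqrt(2)*exp(5*I*pi/24)/2 in the final state.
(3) The expectation value of IX is 1/2.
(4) The observable ZX averages to 1/2.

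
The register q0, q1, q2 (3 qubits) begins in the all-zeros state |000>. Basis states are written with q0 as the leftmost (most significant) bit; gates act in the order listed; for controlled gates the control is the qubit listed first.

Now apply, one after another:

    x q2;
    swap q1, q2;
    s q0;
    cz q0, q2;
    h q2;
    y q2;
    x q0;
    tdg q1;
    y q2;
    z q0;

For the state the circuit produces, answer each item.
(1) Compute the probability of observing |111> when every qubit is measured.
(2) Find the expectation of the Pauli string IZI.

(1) The probability of measuring |111> is 1/2.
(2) The observable IZI averages to -1.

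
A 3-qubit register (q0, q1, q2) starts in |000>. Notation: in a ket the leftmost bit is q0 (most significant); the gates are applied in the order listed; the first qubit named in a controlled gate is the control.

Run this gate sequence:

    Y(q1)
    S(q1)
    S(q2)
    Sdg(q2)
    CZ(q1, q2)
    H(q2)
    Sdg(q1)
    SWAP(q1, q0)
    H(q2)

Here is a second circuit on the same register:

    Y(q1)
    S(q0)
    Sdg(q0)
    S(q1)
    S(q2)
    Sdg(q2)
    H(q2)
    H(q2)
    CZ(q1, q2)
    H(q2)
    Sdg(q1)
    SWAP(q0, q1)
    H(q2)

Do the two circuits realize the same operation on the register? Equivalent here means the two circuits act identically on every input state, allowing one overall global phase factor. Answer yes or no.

Yes: on every input state the two circuits agree up to one overall phase factor.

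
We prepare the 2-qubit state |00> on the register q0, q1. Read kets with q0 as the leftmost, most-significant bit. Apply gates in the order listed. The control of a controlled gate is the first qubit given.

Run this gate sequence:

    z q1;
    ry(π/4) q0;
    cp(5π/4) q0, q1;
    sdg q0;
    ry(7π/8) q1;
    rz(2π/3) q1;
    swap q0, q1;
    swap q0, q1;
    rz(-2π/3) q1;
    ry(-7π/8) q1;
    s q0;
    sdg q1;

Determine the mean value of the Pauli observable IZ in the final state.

The expectation value of IZ is 1.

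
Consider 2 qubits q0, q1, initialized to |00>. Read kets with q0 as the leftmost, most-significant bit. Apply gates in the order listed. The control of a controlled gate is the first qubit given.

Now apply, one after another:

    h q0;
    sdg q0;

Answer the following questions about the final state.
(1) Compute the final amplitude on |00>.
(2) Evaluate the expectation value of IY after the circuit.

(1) |00> carries amplitude sqrt(2)/2 in the final state.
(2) In the final state, IY has expectation 0.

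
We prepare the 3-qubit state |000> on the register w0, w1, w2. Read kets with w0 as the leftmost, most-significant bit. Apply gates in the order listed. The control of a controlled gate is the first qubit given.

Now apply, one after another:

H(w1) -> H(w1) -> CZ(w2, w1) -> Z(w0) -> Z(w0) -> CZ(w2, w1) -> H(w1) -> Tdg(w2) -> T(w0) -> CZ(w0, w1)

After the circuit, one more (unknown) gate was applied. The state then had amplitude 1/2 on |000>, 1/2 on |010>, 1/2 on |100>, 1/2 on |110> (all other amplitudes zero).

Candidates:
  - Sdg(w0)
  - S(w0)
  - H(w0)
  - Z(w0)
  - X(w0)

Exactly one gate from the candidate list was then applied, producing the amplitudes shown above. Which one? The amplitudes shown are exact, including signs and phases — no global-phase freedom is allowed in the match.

The unique candidate consistent with the amplitudes is H(w0). Key observation: steps 2-7 multiply out to the identity, so the circuit reduces to the remaining gates.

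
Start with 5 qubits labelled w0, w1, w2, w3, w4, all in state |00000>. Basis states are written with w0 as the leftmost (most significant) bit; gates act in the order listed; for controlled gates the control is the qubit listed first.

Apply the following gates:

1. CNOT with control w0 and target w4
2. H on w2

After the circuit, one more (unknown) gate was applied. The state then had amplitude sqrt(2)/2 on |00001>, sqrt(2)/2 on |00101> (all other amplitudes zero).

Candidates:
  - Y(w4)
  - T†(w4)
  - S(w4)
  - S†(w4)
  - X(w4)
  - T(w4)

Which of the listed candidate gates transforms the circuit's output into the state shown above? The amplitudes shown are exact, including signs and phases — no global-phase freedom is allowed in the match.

It was X(w4) that produced the state shown.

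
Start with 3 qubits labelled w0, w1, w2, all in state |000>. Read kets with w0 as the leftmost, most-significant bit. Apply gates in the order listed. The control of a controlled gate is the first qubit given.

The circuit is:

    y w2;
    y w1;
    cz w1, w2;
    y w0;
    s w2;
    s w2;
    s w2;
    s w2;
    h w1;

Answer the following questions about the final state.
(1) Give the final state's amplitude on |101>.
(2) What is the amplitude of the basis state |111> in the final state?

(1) The final state's coefficient on |101> equals sqrt(2)*I/2.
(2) The amplitude on |111> is -sqrt(2)*I/2.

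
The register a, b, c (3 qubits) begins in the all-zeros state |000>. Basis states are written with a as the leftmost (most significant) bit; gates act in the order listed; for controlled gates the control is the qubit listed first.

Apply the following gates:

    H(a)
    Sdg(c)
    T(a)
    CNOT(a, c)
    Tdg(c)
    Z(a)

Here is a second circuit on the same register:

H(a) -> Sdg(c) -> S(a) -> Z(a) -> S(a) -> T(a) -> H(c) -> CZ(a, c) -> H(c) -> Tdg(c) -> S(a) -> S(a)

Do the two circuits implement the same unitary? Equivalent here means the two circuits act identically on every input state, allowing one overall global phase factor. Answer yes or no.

Yes, they are equivalent — the unitaries differ by at most a global phase.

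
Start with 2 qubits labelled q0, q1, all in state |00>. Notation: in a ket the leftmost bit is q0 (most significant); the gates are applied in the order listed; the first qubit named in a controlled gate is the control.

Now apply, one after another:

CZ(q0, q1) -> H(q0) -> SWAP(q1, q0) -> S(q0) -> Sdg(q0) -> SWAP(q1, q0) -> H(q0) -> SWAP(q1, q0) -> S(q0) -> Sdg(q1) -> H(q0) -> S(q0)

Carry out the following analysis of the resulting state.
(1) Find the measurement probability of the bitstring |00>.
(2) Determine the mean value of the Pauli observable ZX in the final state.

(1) Outcome |00> occurs with probability 1/2.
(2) The expectation value of ZX is 0.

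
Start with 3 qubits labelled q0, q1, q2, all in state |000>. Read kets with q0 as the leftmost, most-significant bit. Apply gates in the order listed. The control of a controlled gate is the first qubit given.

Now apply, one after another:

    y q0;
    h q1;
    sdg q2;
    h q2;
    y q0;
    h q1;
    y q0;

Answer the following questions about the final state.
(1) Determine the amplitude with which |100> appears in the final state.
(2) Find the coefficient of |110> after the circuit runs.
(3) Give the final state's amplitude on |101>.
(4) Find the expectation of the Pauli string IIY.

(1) The amplitude on |100> is sqrt(2)*I/2.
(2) The amplitude on |110> is 0.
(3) |101> carries amplitude sqrt(2)*I/2 in the final state.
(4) The expectation value of IIY is 0.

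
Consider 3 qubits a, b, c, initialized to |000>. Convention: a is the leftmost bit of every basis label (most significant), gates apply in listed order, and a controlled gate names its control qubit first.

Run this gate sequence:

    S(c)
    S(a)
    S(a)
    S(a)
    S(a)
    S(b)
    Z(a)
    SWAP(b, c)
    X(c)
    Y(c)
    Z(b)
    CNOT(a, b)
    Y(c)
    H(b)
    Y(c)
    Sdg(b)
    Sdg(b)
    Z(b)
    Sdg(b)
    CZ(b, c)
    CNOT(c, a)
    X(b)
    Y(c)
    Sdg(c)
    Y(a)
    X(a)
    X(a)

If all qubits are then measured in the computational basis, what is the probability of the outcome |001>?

Outcome |001> occurs with probability 0.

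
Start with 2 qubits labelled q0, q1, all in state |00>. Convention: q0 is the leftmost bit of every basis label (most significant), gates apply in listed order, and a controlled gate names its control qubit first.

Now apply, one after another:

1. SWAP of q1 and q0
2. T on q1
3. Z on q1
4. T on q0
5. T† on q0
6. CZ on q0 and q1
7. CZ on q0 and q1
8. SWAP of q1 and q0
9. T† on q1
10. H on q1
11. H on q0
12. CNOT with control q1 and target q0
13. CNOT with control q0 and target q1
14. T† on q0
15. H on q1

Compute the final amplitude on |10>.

|10> carries amplitude -sqrt(2)*exp(3*I*pi/4)/2 in the final state.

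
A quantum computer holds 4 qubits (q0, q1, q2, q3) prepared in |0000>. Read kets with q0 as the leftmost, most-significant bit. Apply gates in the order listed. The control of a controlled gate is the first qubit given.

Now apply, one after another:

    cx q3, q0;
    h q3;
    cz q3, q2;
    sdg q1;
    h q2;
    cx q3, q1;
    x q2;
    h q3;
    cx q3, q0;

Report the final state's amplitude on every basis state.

After the circuit, the state carries amplitude sqrt(2)/4 on |0000>, 0 on |0001>, sqrt(2)/4 on |0010>, 0 on |0011>, sqrt(2)/4 on |0100>, 0 on |0101>, sqrt(2)/4 on |0110>, 0 on |0111>, 0 on |1000>, sqrt(2)/4 on |1001>, 0 on |1010>, sqrt(2)/4 on |1011>, 0 on |1100>, -sqrt(2)/4 on |1101>, 0 on |1110>, -sqrt(2)/4 on |1111>.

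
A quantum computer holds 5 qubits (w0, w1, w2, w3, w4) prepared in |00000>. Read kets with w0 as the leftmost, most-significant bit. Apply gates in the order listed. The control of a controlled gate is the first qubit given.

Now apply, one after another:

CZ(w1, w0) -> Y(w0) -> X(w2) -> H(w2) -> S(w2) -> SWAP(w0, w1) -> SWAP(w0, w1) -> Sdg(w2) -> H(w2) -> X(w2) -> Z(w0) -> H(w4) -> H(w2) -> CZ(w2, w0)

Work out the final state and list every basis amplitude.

After the circuit, the state carries amplitude -I/2 on |10000>, -I/2 on |10001>, I/2 on |10100>, I/2 on |10101>, and 0 on every other basis state. Key observation: the block from step 3 through step 10 cancels to the identity and can be dropped.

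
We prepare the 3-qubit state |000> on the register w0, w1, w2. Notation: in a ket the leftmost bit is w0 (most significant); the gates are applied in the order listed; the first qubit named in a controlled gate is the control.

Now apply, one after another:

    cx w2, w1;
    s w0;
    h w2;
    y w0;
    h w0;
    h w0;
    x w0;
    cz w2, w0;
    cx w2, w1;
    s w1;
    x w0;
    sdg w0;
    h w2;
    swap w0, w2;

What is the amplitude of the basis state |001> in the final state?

|001> carries amplitude 1/2 in the final state.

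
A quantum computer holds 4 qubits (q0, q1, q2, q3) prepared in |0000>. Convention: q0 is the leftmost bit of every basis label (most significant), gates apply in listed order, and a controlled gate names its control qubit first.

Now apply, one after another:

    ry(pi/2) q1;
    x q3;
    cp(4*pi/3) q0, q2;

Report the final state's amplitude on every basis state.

After the circuit, the state carries amplitude sqrt(2)/2 on |0001>, sqrt(2)/2 on |0101>, and 0 on every other basis state.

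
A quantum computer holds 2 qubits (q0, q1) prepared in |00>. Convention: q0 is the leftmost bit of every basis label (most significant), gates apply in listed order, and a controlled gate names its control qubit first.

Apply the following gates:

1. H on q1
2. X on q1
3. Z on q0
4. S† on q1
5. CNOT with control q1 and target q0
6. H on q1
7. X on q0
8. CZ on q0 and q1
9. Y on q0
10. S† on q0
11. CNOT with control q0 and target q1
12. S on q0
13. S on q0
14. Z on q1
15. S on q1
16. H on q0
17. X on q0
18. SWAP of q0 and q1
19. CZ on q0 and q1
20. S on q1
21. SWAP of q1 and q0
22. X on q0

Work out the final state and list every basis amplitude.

After the circuit, the state carries amplitude sqrt(2)/2 on |00>, -sqrt(2)*I/2 on |01>, 0 on |10>, 0 on |11>.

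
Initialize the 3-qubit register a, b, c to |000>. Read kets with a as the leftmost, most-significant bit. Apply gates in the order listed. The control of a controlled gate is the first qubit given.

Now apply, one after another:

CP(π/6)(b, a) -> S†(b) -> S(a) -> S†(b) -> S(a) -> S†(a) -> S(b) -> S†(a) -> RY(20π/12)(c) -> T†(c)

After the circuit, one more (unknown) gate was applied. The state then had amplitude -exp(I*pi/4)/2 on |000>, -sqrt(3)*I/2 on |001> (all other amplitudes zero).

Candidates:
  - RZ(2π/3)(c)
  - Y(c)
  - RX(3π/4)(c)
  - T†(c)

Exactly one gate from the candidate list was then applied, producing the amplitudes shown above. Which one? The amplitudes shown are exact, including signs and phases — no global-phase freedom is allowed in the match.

The applied gate was Y(c). Key observation: gates 3-8 undo each other exactly, leaving only the rest of the circuit to track.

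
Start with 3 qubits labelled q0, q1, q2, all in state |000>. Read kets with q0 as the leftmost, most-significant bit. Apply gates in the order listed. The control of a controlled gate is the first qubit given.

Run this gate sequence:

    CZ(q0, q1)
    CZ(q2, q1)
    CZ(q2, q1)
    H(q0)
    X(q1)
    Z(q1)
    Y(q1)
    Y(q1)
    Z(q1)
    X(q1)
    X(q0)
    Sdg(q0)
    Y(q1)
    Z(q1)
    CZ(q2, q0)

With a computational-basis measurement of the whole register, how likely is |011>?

A full measurement returns |011> with probability 0. Key observation: steps 5-10 multiply out to the identity, so the circuit reduces to the remaining gates.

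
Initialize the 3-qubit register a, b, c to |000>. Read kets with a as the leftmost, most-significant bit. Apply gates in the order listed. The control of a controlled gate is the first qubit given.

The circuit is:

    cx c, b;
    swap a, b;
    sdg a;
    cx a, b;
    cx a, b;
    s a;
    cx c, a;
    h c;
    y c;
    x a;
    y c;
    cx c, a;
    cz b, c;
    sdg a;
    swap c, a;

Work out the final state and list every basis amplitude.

The final amplitudes are -sqrt(2)*I/2 on |001>, sqrt(2)/2 on |100>, and 0 on every other basis state.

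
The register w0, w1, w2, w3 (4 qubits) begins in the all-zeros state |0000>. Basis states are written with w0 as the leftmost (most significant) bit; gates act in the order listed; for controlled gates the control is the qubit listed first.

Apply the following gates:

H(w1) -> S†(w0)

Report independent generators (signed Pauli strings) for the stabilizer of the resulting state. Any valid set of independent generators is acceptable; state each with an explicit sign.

The stabilizer group can be generated by +IXII, +ZIII, +IIZI, +IIIZ, among other valid generating sets.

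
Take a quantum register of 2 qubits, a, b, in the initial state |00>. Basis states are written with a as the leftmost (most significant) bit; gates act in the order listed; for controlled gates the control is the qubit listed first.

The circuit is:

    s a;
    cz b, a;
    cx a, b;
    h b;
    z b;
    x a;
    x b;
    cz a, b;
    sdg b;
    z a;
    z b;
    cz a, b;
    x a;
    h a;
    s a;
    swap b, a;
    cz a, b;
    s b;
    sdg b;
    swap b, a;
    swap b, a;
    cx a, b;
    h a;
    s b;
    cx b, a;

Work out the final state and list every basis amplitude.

The resulting statevector has amplitude 0 on |00>, -sqrt(2)/2 on |01>, sqrt(2)/2 on |10>, 0 on |11>.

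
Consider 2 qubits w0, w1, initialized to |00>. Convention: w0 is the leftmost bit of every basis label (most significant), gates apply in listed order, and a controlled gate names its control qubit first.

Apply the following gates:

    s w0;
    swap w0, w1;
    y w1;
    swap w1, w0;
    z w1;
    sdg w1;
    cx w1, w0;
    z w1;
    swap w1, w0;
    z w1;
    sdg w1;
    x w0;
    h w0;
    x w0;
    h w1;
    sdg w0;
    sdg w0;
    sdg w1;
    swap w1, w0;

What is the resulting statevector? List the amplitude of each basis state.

The resulting statevector has amplitude 1/2 on |00>, 1/2 on |01>, I/2 on |10>, I/2 on |11>.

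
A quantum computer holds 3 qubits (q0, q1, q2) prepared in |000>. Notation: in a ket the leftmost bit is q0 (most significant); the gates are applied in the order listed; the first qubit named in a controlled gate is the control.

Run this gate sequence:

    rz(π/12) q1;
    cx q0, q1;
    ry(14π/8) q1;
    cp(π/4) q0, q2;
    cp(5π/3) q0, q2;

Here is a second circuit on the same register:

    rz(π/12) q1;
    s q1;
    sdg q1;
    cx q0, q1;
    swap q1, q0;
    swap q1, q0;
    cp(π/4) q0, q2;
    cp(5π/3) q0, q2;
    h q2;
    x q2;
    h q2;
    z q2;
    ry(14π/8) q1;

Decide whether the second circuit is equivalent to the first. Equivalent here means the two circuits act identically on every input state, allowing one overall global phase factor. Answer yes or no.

Yes — the two circuits implement the same unitary up to a global phase.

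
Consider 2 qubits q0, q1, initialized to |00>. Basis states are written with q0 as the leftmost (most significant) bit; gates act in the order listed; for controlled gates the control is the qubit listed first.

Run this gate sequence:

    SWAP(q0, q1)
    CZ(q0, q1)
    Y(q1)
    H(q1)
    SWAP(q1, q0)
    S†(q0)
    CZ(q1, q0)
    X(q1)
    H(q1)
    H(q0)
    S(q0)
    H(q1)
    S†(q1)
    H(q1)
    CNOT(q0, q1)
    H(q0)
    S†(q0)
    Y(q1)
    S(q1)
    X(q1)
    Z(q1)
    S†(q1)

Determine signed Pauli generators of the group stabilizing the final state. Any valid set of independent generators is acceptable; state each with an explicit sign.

One valid set of independent stabilizer generators is +IX, -ZI (any independent generating set of the same group is equally correct).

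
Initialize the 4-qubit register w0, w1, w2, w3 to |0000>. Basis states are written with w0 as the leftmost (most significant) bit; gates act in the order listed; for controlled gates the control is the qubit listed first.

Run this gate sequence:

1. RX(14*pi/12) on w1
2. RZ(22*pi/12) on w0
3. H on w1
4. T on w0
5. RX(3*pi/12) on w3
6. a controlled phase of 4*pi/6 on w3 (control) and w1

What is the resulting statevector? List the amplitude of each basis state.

The resulting statevector has amplitude sqrt(sqrt(2) + 2)*(-1 + sqrt(3) + I + sqrt(3)*I)*exp(I*pi/12)/8 on |0000>, sqrt(4 - 2*sqrt(2))/4 on |0001>, sqrt(sqrt(2) + 2)*(-1 + sqrt(3) - sqrt(3)*I - I)*exp(I*pi/12)/8 on |0100>, sqrt(2 - sqrt(2))*(-1 + sqrt(3) - sqrt(3)*I - I)*exp(I*pi/4)/8 on |0101>, and 0 on every other basis state.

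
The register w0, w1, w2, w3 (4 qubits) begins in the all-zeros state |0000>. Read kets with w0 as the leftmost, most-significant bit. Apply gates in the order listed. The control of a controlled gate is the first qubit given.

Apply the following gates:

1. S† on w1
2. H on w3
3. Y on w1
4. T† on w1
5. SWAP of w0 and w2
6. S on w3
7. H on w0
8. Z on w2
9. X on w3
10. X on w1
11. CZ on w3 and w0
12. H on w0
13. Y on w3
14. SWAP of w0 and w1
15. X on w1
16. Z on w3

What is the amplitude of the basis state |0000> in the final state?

The amplitude on |0000> is -sqrt(2)*exp(3*I*pi/4)/2.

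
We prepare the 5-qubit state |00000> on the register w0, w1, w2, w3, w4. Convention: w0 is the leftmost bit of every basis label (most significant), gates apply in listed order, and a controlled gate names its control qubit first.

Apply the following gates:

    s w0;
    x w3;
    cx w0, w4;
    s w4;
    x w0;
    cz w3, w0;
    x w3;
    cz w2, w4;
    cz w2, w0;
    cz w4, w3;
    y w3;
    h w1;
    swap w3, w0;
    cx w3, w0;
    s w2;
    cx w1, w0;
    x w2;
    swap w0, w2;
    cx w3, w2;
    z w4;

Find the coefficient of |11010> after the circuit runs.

|11010> carries amplitude -sqrt(2)*I/2 in the final state.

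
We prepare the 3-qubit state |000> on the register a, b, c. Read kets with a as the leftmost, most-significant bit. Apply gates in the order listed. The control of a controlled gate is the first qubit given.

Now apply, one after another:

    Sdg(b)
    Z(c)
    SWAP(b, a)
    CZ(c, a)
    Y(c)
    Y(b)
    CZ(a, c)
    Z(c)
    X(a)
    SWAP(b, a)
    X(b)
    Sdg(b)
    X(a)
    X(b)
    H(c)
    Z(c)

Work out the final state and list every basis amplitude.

After the circuit, the state carries amplitude sqrt(2)/2 on |010>, sqrt(2)/2 on |011>, and 0 on every other basis state.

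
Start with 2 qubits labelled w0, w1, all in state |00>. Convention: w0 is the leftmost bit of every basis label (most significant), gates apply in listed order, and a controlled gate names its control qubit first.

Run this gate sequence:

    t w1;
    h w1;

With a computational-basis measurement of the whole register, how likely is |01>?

Outcome |01> occurs with probability 1/2.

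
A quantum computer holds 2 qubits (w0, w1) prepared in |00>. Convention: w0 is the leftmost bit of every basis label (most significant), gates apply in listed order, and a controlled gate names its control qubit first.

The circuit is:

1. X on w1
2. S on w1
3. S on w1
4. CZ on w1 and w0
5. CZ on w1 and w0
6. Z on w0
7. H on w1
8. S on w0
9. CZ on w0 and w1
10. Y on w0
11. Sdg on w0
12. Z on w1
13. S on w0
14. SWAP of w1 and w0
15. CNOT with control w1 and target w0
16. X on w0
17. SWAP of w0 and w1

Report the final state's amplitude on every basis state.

After the circuit, the state carries amplitude 0 on |00>, 0 on |01>, -sqrt(2)*I/2 on |10>, -sqrt(2)*I/2 on |11>.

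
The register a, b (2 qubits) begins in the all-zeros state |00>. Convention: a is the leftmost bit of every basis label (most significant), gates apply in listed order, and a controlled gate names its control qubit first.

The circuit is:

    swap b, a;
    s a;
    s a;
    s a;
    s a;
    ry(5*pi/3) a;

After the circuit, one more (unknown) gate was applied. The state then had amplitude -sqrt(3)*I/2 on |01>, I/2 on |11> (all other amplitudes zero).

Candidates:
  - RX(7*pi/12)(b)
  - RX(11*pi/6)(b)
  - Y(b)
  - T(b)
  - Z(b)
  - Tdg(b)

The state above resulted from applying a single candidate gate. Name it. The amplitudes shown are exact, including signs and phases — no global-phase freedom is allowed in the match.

It was Y(b) that produced the state shown. Key observation: the block from step 2 through step 5 cancels to the identity and can be dropped.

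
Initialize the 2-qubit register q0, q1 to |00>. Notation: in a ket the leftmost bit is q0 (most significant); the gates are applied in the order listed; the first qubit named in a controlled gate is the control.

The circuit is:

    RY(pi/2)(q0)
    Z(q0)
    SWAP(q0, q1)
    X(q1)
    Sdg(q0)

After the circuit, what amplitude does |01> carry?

The final state's coefficient on |01> equals sqrt(2)/2.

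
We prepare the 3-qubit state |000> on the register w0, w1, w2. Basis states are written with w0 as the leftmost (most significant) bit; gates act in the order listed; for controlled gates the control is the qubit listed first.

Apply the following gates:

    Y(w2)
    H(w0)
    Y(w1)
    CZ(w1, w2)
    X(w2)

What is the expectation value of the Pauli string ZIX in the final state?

The expectation value of ZIX is 0.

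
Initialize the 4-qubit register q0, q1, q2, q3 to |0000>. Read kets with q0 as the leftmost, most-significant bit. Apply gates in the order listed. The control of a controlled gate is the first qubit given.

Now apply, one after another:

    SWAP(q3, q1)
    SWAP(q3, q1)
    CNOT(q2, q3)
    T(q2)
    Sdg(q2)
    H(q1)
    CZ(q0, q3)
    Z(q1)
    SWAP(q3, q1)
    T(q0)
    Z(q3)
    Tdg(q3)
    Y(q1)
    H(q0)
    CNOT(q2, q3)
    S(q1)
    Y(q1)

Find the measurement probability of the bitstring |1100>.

Outcome |1100> occurs with probability 0. Key observation: gates 1-2 undo each other exactly, leaving only the rest of the circuit to track.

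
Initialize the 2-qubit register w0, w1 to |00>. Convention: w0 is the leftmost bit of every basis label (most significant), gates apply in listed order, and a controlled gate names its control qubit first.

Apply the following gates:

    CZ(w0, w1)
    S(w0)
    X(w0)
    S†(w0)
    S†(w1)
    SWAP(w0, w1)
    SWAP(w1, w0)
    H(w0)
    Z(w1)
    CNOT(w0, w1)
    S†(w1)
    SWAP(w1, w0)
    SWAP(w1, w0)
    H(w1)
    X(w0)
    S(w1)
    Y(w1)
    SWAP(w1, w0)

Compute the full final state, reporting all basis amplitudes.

The resulting statevector has amplitude -1/2 on |00>, -I/2 on |01>, I/2 on |10>, 1/2 on |11>. Key observation: the block from step 12 through step 13 cancels to the identity and can be dropped.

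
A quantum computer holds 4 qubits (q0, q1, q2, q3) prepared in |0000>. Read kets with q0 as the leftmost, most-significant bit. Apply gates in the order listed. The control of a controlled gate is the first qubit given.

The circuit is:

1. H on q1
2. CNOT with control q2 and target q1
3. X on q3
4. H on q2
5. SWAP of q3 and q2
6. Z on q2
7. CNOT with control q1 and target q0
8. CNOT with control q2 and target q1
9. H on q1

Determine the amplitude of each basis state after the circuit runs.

The final amplitudes are 0 on |0000>, 0 on |0001>, -sqrt(2)/4 on |0010>, -sqrt(2)/4 on |0011>, 0 on |0100>, 0 on |0101>, sqrt(2)/4 on |0110>, sqrt(2)/4 on |0111>, 0 on |1000>, 0 on |1001>, -sqrt(2)/4 on |1010>, -sqrt(2)/4 on |1011>, 0 on |1100>, 0 on |1101>, -sqrt(2)/4 on |1110>, -sqrt(2)/4 on |1111>.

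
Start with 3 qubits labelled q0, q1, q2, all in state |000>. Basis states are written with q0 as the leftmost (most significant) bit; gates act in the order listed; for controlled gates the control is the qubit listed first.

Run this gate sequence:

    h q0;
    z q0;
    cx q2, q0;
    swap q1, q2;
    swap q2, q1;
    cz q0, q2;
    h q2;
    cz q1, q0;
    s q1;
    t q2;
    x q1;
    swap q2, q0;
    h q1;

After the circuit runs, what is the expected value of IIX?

In the final state, IIX has expectation -1.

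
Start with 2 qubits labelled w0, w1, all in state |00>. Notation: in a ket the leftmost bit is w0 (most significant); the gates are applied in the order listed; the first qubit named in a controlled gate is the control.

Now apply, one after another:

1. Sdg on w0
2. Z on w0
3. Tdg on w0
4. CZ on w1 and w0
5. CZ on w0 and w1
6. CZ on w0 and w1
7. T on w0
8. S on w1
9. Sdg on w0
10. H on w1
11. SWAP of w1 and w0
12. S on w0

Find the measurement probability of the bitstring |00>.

Outcome |00> occurs with probability 1/2.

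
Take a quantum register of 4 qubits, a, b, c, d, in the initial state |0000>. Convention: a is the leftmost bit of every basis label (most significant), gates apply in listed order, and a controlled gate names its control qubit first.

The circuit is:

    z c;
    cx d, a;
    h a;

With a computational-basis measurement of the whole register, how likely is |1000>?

The probability of measuring |1000> is 1/2.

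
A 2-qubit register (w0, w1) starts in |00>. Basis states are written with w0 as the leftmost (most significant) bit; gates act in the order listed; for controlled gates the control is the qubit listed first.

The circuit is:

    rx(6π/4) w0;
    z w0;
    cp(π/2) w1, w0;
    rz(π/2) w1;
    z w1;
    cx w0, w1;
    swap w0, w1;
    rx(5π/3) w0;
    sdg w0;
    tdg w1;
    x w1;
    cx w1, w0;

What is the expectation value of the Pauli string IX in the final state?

In the final state, IX has expectation -sqrt(2)/4.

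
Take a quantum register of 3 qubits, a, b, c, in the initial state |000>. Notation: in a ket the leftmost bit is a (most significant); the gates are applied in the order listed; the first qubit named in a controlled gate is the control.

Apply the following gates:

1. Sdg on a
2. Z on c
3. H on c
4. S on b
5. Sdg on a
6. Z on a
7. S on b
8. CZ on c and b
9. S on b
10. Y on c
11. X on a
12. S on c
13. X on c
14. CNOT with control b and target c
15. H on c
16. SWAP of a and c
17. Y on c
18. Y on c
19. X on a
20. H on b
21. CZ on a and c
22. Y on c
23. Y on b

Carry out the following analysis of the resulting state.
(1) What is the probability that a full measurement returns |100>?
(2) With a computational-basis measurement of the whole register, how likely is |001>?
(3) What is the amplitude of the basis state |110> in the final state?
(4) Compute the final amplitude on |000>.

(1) Outcome |100> occurs with probability 1/4.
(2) A full measurement returns |001> with probability 0.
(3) |110> carries amplitude sqrt(2)*(1 + I)/4 in the final state.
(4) The final state's coefficient on |000> equals sqrt(2)*(1 - I)/4.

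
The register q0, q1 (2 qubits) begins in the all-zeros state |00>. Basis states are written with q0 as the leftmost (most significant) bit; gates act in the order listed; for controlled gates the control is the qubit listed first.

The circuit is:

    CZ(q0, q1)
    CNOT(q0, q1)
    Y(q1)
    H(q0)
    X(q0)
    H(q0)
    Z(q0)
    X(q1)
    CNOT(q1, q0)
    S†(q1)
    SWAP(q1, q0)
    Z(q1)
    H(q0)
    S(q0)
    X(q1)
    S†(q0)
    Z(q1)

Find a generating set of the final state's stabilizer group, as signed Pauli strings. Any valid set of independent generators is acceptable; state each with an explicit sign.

The stabilizer group can be generated by +XI, -IZ, among other valid generating sets. Key observation: gates 4-7 undo each other exactly, leaving only the rest of the circuit to track.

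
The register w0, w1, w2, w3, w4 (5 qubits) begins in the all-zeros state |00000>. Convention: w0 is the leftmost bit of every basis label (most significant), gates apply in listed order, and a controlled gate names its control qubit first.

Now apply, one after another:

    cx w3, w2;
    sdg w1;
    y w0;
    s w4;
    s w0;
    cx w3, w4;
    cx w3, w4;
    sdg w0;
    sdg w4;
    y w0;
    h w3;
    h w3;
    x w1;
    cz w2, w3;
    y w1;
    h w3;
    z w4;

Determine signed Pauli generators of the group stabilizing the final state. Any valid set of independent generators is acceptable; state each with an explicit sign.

The final state is stabilized by the group generated by +IIIXI, +ZIIII, +IZIII, +IIZII, +IIIIZ; other independent generating sets are equally valid. Key observation: the block from step 3 through step 10 cancels to the identity and can be dropped.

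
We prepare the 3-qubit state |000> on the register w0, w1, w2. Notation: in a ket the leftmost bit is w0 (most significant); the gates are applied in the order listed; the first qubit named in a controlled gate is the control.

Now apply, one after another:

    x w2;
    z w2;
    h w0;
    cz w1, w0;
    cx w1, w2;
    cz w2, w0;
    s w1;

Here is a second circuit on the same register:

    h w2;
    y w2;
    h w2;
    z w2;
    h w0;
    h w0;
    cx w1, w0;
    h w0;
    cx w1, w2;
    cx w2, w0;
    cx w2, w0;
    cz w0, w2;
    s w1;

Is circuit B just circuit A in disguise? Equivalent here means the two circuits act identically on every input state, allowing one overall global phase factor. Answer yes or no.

No, they are not equivalent — no single phase factor reconciles the two unitaries.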